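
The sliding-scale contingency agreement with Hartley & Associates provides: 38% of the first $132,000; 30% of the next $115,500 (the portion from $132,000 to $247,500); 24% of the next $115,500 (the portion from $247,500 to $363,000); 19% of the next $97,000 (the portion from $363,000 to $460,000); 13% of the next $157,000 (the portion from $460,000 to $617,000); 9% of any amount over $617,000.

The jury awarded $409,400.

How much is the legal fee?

$121,346.00

First $132,000 at 38% = $50,160.00
Next $115,500 at 30% = $34,650.00
Next $115,500 at 24% = $27,720.00
Remaining $46,400 at 19% = $8,816.00
Fee: $50,160.00 + $34,650.00 + $27,720.00 + $8,816.00 = $121,346.00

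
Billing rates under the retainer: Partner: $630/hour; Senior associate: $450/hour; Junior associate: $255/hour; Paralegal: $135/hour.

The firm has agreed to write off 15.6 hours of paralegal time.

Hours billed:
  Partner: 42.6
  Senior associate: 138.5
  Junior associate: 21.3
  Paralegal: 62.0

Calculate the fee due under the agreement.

Partner: 42.6 × $630 = $26,838.00
Senior associate: 138.5 × $450 = $62,325.00
Junior associate: 21.3 × $255 = $5,431.50
Paralegal: 62.0 × $135 = $8,370.00
Subtotal: $102,964.50
Write-off: 15.6 × $135 = $2,106.00
Total: $102,964.50 − $2,106.00 = $100,858.50

$100,858.50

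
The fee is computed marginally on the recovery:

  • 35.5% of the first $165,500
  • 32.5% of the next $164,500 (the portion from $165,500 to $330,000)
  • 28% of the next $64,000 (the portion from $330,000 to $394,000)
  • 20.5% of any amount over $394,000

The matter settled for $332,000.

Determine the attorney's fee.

First $165,500 at 35.5% = $58,752.50
Next $164,500 at 32.5% = $53,462.50
Remaining $2,000 at 28% = $560.00
Fee: $58,752.50 + $53,462.50 + $560.00 = $112,775.00

$112,775.00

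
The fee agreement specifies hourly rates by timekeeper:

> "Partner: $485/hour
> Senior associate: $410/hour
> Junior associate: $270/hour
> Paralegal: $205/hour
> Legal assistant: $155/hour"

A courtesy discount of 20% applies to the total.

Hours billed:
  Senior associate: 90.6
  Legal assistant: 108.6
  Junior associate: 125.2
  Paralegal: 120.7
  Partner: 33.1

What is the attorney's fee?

Partner: 33.1 × $485 = $16,053.50
Senior associate: 90.6 × $410 = $37,146.00
Junior associate: 125.2 × $270 = $33,804.00
Paralegal: 120.7 × $205 = $24,743.50
Legal assistant: 108.6 × $155 = $16,833.00
Subtotal: $128,580.00
Less 20% discount: −$25,716.00
Total: $128,580.00 − $25,716.00 = $102,864.00

$102,864.00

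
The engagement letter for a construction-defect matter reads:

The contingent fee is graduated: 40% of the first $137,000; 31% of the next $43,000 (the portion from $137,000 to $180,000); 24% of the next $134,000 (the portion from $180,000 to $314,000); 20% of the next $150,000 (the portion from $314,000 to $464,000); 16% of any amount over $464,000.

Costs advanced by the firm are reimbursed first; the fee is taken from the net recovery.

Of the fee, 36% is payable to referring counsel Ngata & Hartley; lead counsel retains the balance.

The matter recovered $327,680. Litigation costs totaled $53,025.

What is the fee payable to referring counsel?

Fee base (net of costs): $327,680 − $53,025 = $274,655
First $137,000 at 40% = $54,800.00
Next $43,000 at 31% = $13,330.00
Remaining $94,655 at 24% = $22,717.20
Fee: $54,800.00 + $13,330.00 + $22,717.20 = $90,847.20
Referral share: 36% of $90,847.20 = $32,704.99; lead counsel retains $90,847.20 − $32,704.99 = $58,142.21.

$32,704.99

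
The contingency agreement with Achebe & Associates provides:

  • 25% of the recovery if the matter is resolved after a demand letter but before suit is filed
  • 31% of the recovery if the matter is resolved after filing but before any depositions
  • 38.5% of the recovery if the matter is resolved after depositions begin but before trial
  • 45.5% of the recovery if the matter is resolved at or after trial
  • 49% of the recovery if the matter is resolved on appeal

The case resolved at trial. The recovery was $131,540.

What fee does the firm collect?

$59,850.70

The matter resolved at trial, so the 45.5% rate applies.
$131,540 × 45.5% = $59,850.70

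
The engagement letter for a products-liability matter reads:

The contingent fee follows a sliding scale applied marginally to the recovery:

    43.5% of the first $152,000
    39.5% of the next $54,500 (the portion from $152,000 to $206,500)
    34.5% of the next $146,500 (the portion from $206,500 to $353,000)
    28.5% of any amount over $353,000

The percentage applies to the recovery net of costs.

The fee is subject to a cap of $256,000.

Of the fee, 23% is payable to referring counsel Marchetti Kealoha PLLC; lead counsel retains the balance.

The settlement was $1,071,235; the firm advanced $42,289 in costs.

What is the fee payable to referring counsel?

Fee base (net of costs): $1,071,235 − $42,289 = $1,028,946
First $152,000 at 43.5% = $66,120.00
Next $54,500 at 39.5% = $21,527.50
Next $146,500 at 34.5% = $50,542.50
Remaining $675,946 at 28.5% = $192,644.61
Fee: $66,120.00 + $21,527.50 + $50,542.50 + $192,644.61 = $330,834.61
$330,834.61 exceeds the $256,000 cap, so the fee is capped at $256,000.00.
Referral share: 23% of $256,000.00 = $58,880.00; lead counsel retains $256,000.00 − $58,880.00 = $197,120.00.

$58,880.00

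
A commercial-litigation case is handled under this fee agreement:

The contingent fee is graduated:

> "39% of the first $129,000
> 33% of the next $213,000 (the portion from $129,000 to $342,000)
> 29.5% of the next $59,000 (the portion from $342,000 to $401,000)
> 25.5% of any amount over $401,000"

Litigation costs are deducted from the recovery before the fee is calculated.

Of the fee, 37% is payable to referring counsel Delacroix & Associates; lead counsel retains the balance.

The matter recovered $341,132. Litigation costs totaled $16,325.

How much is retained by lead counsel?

Fee base (net of costs): $341,132 − $16,325 = $324,807
First $129,000 at 39% = $50,310.00
Remaining $195,807 at 33% = $64,616.31
Fee: $50,310.00 + $64,616.31 = $114,926.31
Referral share: 37% of $114,926.31 = $42,522.73; lead counsel retains $114,926.31 − $42,522.73 = $72,403.58.

$72,403.58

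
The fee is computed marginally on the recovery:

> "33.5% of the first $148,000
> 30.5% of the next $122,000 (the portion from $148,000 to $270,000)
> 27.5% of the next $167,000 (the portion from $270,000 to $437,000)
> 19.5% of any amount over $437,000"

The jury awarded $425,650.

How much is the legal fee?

First $148,000 at 33.5% = $49,580.00
Next $122,000 at 30.5% = $37,210.00
Remaining $155,650 at 27.5% = $42,803.75
Fee: $49,580.00 + $37,210.00 + $42,803.75 = $129,593.75

$129,593.75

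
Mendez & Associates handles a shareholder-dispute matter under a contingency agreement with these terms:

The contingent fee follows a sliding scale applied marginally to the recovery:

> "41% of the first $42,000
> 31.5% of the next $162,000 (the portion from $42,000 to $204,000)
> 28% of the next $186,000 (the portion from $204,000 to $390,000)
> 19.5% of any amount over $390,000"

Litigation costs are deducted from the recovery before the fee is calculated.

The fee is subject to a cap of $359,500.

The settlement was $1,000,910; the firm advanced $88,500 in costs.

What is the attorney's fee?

$222,199.95

Fee base (net of costs): $1,000,910 − $88,500 = $912,410
First $42,000 at 41% = $17,220.00
Next $162,000 at 31.5% = $51,030.00
Next $186,000 at 28% = $52,080.00
Remaining $522,410 at 19.5% = $101,869.95
Fee: $17,220.00 + $51,030.00 + $52,080.00 + $101,869.95 = $222,199.95
$222,199.95 is under the $359,500 cap.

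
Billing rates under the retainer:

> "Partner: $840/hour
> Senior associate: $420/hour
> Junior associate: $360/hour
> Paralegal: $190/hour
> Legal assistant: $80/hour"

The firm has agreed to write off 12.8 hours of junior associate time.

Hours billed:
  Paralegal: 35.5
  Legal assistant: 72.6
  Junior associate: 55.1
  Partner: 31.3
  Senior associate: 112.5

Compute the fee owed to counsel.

Partner: 31.3 × $840 = $26,292.00
Senior associate: 112.5 × $420 = $47,250.00
Junior associate: 55.1 × $360 = $19,836.00
Paralegal: 35.5 × $190 = $6,745.00
Legal assistant: 72.6 × $80 = $5,808.00
Subtotal: $105,931.00
Write-off: 12.8 × $360 = $4,608.00
Total: $105,931.00 − $4,608.00 = $101,323.00

$101,323.00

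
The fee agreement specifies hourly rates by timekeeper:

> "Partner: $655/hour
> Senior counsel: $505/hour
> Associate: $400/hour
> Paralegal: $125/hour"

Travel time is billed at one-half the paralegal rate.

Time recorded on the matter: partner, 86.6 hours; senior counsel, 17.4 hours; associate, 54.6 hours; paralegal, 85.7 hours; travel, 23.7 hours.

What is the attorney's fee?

$99,543.75

Partner: 86.6 × $655 = $56,723.00
Senior counsel: 17.4 × $505 = $8,787.00
Associate: 54.6 × $400 = $21,840.00
Paralegal: 85.7 × $125 = $10,712.50
Subtotal: $56,723.00 + $8,787.00 + $21,840.00 + $10,712.50 = $98,062.50
Travel: 23.7 × ($125 ÷ 2) = 23.7 × $62.50 = $1,481.25
Total: $98,062.50 + $1,481.25 = $99,543.75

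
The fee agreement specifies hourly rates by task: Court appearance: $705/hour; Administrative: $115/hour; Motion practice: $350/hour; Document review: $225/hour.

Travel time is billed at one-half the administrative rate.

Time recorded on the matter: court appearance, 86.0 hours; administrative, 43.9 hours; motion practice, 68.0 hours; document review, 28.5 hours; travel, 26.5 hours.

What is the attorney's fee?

Court appearance: 86.0 × $705 = $60,630.00
Administrative: 43.9 × $115 = $5,048.50
Motion practice: 68.0 × $350 = $23,800.00
Document review: 28.5 × $225 = $6,412.50
Subtotal: $60,630.00 + $5,048.50 + $23,800.00 + $6,412.50 = $95,891.00
Travel: 26.5 × ($115 ÷ 2) = 26.5 × $57.50 = $1,523.75
Total: $95,891.00 + $1,523.75 = $97,414.75

$97,414.75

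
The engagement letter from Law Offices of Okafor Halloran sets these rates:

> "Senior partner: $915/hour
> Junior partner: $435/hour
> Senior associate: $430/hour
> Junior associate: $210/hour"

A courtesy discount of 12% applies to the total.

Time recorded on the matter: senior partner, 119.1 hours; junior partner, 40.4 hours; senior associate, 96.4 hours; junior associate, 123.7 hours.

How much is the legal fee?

Senior partner: 119.1 × $915 = $108,976.50
Junior partner: 40.4 × $435 = $17,574.00
Senior associate: 96.4 × $430 = $41,452.00
Junior associate: 123.7 × $210 = $25,977.00
Subtotal: $193,979.50
Less 12% discount: −$23,277.54
Total: $193,979.50 − $23,277.54 = $170,701.96

$170,701.96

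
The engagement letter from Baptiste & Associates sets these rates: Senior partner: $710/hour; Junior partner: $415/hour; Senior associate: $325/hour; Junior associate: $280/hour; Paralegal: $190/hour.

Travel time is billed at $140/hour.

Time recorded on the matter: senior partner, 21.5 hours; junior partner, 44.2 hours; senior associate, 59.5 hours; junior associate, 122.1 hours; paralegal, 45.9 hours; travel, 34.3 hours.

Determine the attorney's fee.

$100,656.50

Senior partner: 21.5 × $710 = $15,265.00
Junior partner: 44.2 × $415 = $18,343.00
Senior associate: 59.5 × $325 = $19,337.50
Junior associate: 122.1 × $280 = $34,188.00
Paralegal: 45.9 × $190 = $8,721.00
Subtotal: $15,265.00 + $18,343.00 + $19,337.50 + $34,188.00 + $8,721.00 = $95,854.50
Travel: 34.3 × $140 = $4,802.00
Total: $95,854.50 + $4,802.00 = $100,656.50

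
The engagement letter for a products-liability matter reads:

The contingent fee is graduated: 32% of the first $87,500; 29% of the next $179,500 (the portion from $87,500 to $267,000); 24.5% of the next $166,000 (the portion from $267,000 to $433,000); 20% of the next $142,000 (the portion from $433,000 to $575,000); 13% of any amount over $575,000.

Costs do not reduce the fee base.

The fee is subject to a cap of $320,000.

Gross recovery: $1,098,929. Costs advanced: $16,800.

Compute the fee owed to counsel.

$217,235.77

Fee base is the gross recovery, $1,098,929; costs are reimbursed separately.
First $87,500 at 32% = $28,000.00
Next $179,500 at 29% = $52,055.00
Next $166,000 at 24.5% = $40,670.00
Next $142,000 at 20% = $28,400.00
Remaining $523,929 at 13% = $68,110.77
Fee: $28,000.00 + $52,055.00 + $40,670.00 + $28,400.00 + $68,110.77 = $217,235.77
$217,235.77 is under the $320,000 cap.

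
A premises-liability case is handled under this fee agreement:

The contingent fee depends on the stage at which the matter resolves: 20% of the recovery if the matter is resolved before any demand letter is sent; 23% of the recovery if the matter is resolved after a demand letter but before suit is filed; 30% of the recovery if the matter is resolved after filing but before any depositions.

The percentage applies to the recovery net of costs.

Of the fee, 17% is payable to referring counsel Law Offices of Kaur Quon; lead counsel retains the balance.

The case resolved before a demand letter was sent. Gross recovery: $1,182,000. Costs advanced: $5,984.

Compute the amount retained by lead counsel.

Fee base (net of costs): $1,182,000 − $5,984 = $1,176,016
The matter resolved before a demand letter was sent, so the 20% rate applies.
$1,176,016 × 20% = $235,203.20
Referral share: 17% of $235,203.20 = $39,984.54; lead counsel retains $235,203.20 − $39,984.54 = $195,218.66.

$195,218.66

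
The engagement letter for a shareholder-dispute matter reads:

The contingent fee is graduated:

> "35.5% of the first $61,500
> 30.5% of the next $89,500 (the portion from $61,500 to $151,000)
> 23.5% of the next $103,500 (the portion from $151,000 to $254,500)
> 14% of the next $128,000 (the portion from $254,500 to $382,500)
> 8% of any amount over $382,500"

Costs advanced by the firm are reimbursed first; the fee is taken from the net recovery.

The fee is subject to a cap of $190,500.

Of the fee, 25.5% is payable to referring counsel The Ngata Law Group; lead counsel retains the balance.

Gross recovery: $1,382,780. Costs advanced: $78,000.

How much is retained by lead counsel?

Fee base (net of costs): $1,382,780 − $78,000 = $1,304,780
First $61,500 at 35.5% = $21,832.50
Next $89,500 at 30.5% = $27,297.50
Next $103,500 at 23.5% = $24,322.50
Next $128,000 at 14% = $17,920.00
Remaining $922,280 at 8% = $73,782.40
Fee: $21,832.50 + $27,297.50 + $24,322.50 + $17,920.00 + $73,782.40 = $165,154.90
$165,154.90 is under the $190,500 cap.
Referral share: 25.5% of $165,154.90 = $42,114.50; lead counsel retains $165,154.90 − $42,114.50 = $123,040.40.

$123,040.40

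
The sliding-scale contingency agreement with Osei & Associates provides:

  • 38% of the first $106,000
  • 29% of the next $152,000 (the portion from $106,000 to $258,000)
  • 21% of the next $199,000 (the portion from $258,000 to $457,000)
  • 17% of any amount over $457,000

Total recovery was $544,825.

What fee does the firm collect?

$141,080.25

First $106,000 at 38% = $40,280.00
Next $152,000 at 29% = $44,080.00
Next $199,000 at 21% = $41,790.00
Remaining $87,825 at 17% = $14,930.25
Fee: $40,280.00 + $44,080.00 + $41,790.00 + $14,930.25 = $141,080.25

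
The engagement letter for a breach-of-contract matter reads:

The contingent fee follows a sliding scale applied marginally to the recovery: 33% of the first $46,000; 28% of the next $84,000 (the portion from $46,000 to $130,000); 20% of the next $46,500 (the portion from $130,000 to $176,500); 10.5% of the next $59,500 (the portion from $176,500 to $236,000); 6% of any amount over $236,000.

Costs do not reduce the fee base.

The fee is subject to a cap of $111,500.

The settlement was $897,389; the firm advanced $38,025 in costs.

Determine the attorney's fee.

Fee base is the gross recovery, $897,389; costs are reimbursed separately.
First $46,000 at 33% = $15,180.00
Next $84,000 at 28% = $23,520.00
Next $46,500 at 20% = $9,300.00
Next $59,500 at 10.5% = $6,247.50
Remaining $661,389 at 6% = $39,683.34
Fee: $15,180.00 + $23,520.00 + $9,300.00 + $6,247.50 + $39,683.34 = $93,930.84
$93,930.84 is under the $111,500 cap.

$93,930.84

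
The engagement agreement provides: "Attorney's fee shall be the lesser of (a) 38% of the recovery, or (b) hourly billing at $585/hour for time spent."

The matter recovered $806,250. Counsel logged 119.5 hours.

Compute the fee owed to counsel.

$69,907.50

(a) 38% of $806,250 = $306,375.00
(b) 119.5 × $585 = $69,907.50
The lesser is (b): $69,907.50.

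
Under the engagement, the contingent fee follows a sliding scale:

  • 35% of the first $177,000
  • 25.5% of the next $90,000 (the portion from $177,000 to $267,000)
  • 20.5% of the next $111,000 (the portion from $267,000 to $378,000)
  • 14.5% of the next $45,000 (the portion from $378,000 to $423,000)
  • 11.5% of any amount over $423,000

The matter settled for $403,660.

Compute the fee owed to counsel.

First $177,000 at 35% = $61,950.00
Next $90,000 at 25.5% = $22,950.00
Next $111,000 at 20.5% = $22,755.00
Remaining $25,660 at 14.5% = $3,720.70
Fee: $61,950.00 + $22,950.00 + $22,755.00 + $3,720.70 = $111,375.70

$111,375.70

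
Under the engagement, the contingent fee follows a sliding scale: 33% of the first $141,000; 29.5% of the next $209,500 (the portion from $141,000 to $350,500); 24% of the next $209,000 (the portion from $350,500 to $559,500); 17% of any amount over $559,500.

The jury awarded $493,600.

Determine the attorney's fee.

$142,676.50

First $141,000 at 33% = $46,530.00
Next $209,500 at 29.5% = $61,802.50
Remaining $143,100 at 24% = $34,344.00
Fee: $46,530.00 + $61,802.50 + $34,344.00 = $142,676.50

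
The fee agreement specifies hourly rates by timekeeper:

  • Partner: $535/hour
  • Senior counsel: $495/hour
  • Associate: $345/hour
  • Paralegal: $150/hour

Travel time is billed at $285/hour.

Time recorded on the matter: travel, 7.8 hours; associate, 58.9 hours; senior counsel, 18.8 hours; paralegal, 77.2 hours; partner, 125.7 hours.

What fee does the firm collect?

Partner: 125.7 × $535 = $67,249.50
Senior counsel: 18.8 × $495 = $9,306.00
Associate: 58.9 × $345 = $20,320.50
Paralegal: 77.2 × $150 = $11,580.00
Subtotal: $67,249.50 + $9,306.00 + $20,320.50 + $11,580.00 = $108,456.00
Travel: 7.8 × $285 = $2,223.00
Total: $108,456.00 + $2,223.00 = $110,679.00

$110,679.00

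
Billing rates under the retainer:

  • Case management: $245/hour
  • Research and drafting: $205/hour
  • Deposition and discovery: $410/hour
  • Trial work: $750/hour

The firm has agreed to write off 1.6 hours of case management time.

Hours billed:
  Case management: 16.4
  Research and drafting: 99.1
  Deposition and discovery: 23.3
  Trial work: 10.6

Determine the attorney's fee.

Case management: 16.4 × $245 = $4,018.00
Research and drafting: 99.1 × $205 = $20,315.50
Deposition and discovery: 23.3 × $410 = $9,553.00
Trial work: 10.6 × $750 = $7,950.00
Subtotal: $41,836.50
Write-off: 1.6 × $245 = $392.00
Total: $41,836.50 − $392.00 = $41,444.50

$41,444.50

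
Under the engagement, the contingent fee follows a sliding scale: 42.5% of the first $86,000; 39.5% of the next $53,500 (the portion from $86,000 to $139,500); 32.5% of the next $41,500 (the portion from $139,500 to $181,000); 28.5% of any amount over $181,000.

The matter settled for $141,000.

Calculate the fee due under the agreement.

First $86,000 at 42.5% = $36,550.00
Next $53,500 at 39.5% = $21,132.50
Remaining $1,500 at 32.5% = $487.50
Fee: $36,550.00 + $21,132.50 + $487.50 = $58,170.00

$58,170.00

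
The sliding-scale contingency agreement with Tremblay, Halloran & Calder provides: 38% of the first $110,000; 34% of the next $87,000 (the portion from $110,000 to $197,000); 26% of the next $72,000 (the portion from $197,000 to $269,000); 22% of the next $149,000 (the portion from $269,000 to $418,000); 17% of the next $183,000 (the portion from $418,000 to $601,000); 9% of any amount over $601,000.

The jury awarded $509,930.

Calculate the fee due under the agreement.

$138,508.10

First $110,000 at 38% = $41,800.00
Next $87,000 at 34% = $29,580.00
Next $72,000 at 26% = $18,720.00
Next $149,000 at 22% = $32,780.00
Remaining $91,930 at 17% = $15,628.10
Fee: $41,800.00 + $29,580.00 + $18,720.00 + $32,780.00 + $15,628.10 = $138,508.10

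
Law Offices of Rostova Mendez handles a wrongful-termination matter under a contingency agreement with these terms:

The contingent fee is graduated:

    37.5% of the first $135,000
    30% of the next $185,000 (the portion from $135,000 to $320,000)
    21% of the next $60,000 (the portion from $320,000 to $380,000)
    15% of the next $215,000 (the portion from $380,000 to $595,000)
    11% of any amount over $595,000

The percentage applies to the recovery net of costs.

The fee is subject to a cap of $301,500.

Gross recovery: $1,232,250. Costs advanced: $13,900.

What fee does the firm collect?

$219,543.50

Fee base (net of costs): $1,232,250 − $13,900 = $1,218,350
First $135,000 at 37.5% = $50,625.00
Next $185,000 at 30% = $55,500.00
Next $60,000 at 21% = $12,600.00
Next $215,000 at 15% = $32,250.00
Remaining $623,350 at 11% = $68,568.50
Fee: $50,625.00 + $55,500.00 + $12,600.00 + $32,250.00 + $68,568.50 = $219,543.50
$219,543.50 is under the $301,500 cap.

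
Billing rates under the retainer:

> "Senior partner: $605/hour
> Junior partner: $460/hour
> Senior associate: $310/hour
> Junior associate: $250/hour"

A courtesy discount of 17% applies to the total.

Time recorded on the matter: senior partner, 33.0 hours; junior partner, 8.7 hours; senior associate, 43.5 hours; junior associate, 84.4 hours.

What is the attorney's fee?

Senior partner: 33.0 × $605 = $19,965.00
Junior partner: 8.7 × $460 = $4,002.00
Senior associate: 43.5 × $310 = $13,485.00
Junior associate: 84.4 × $250 = $21,100.00
Subtotal: $58,552.00
Less 17% discount: −$9,953.84
Total: $58,552.00 − $9,953.84 = $48,598.16

$48,598.16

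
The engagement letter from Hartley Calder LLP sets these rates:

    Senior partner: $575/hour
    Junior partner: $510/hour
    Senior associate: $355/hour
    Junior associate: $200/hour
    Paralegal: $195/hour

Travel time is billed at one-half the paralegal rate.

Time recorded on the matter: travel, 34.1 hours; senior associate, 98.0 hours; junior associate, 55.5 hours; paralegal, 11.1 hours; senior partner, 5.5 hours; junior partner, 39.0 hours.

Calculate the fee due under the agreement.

Senior partner: 5.5 × $575 = $3,162.50
Junior partner: 39.0 × $510 = $19,890.00
Senior associate: 98.0 × $355 = $34,790.00
Junior associate: 55.5 × $200 = $11,100.00
Paralegal: 11.1 × $195 = $2,164.50
Subtotal: $3,162.50 + $19,890.00 + $34,790.00 + $11,100.00 + $2,164.50 = $71,107.00
Travel: 34.1 × ($195 ÷ 2) = 34.1 × $97.50 = $3,324.75
Total: $71,107.00 + $3,324.75 = $74,431.75

$74,431.75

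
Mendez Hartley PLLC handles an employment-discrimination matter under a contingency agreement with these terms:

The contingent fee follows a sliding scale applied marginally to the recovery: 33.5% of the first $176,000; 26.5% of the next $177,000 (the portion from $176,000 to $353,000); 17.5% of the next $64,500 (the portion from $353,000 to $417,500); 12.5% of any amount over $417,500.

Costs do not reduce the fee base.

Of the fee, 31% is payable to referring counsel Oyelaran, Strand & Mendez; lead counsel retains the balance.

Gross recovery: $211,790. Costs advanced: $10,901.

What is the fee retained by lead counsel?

$47,226.60

Fee base is the gross recovery, $211,790; costs are reimbursed separately.
First $176,000 at 33.5% = $58,960.00
Remaining $35,790 at 26.5% = $9,484.35
Fee: $58,960.00 + $9,484.35 = $68,444.35
Referral share: 31% of $68,444.35 = $21,217.75; lead counsel retains $68,444.35 − $21,217.75 = $47,226.60.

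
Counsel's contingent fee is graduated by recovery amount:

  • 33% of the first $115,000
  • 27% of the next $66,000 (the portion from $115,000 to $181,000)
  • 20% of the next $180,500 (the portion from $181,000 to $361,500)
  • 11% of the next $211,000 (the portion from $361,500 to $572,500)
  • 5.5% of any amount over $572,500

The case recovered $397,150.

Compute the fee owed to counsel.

First $115,000 at 33% = $37,950.00
Next $66,000 at 27% = $17,820.00
Next $180,500 at 20% = $36,100.00
Remaining $35,650 at 11% = $3,921.50
Fee: $37,950.00 + $17,820.00 + $36,100.00 + $3,921.50 = $95,791.50

$95,791.50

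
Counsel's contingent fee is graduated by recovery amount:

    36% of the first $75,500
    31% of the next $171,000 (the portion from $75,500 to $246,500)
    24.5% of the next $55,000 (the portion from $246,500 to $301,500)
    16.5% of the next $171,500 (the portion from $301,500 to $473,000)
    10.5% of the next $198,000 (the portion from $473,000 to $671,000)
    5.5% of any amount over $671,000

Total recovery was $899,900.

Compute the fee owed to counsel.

$155,342.00

First $75,500 at 36% = $27,180.00
Next $171,000 at 31% = $53,010.00
Next $55,000 at 24.5% = $13,475.00
Next $171,500 at 16.5% = $28,297.50
Next $198,000 at 10.5% = $20,790.00
Remaining $228,900 at 5.5% = $12,589.50
Fee: $27,180.00 + $53,010.00 + $13,475.00 + $28,297.50 + $20,790.00 + $12,589.50 = $155,342.00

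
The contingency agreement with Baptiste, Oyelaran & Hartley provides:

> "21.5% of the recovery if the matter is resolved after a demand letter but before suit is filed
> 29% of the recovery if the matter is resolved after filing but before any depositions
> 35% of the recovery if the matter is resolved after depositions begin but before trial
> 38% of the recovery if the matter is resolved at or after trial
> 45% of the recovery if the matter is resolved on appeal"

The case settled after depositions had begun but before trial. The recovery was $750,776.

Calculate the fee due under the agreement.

The matter settled after depositions had begun but before trial, so the 35% rate applies.
$750,776 × 35% = $262,771.60

$262,771.60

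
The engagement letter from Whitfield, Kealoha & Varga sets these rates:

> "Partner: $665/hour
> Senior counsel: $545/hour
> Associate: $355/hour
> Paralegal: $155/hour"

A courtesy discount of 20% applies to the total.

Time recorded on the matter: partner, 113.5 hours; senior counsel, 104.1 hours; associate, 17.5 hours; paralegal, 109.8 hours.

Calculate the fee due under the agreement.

$124,354.80

Partner: 113.5 × $665 = $75,477.50
Senior counsel: 104.1 × $545 = $56,734.50
Associate: 17.5 × $355 = $6,212.50
Paralegal: 109.8 × $155 = $17,019.00
Subtotal: $155,443.50
Less 20% discount: −$31,088.70
Total: $155,443.50 − $31,088.70 = $124,354.80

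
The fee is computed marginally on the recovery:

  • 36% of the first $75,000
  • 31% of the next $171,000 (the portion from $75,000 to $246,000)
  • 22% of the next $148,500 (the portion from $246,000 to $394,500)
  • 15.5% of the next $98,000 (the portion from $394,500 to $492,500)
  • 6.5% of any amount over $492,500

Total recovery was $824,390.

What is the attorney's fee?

$149,442.85

First $75,000 at 36% = $27,000.00
Next $171,000 at 31% = $53,010.00
Next $148,500 at 22% = $32,670.00
Next $98,000 at 15.5% = $15,190.00
Remaining $331,890 at 6.5% = $21,572.85
Fee: $27,000.00 + $53,010.00 + $32,670.00 + $15,190.00 + $21,572.85 = $149,442.85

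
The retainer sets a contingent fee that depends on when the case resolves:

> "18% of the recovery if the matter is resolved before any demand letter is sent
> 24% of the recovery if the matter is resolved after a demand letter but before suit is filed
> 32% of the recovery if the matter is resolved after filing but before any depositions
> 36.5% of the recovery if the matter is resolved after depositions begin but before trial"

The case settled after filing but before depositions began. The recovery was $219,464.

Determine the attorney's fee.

$70,228.48

The matter settled after filing but before depositions began, so the 32% rate applies.
$219,464 × 32% = $70,228.48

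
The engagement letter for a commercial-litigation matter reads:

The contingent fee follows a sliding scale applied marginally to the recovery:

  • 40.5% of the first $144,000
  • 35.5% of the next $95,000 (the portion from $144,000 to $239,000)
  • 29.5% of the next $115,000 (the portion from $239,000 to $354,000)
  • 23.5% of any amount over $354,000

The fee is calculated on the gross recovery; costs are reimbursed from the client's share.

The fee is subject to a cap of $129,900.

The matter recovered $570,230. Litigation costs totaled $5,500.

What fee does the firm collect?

Fee base is the gross recovery, $570,230; costs are reimbursed separately.
First $144,000 at 40.5% = $58,320.00
Next $95,000 at 35.5% = $33,725.00
Next $115,000 at 29.5% = $33,925.00
Remaining $216,230 at 23.5% = $50,814.05
Fee: $58,320.00 + $33,725.00 + $33,925.00 + $50,814.05 = $176,784.05
$176,784.05 exceeds the $129,900 cap, so the fee is capped at $129,900.00.

$129,900.00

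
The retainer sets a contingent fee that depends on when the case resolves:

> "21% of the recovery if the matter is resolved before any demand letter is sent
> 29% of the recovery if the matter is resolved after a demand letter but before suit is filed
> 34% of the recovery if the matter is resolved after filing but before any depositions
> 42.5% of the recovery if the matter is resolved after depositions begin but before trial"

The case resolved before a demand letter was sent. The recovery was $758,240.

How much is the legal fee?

The matter resolved before a demand letter was sent, so the 21% rate applies.
$758,240 × 21% = $159,230.40

$159,230.40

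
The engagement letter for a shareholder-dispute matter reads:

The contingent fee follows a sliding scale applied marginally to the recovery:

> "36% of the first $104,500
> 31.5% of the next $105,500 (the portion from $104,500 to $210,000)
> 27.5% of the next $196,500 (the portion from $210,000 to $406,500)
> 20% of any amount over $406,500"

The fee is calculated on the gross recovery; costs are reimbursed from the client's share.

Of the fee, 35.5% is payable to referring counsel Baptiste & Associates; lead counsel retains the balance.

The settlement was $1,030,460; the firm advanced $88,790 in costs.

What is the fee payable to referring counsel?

$88,637.11

Fee base is the gross recovery, $1,030,460; costs are reimbursed separately.
First $104,500 at 36% = $37,620.00
Next $105,500 at 31.5% = $33,232.50
Next $196,500 at 27.5% = $54,037.50
Remaining $623,960 at 20% = $124,792.00
Fee: $37,620.00 + $33,232.50 + $54,037.50 + $124,792.00 = $249,682.00
Referral share: 35.5% of $249,682.00 = $88,637.11; lead counsel retains $249,682.00 − $88,637.11 = $161,044.89.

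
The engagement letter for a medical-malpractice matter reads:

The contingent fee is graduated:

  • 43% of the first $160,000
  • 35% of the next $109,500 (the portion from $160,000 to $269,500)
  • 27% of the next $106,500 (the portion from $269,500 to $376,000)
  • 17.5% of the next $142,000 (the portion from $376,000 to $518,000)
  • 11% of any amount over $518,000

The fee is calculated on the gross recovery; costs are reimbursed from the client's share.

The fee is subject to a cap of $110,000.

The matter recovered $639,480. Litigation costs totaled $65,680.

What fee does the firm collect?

$110,000.00

Fee base is the gross recovery, $639,480; costs are reimbursed separately.
First $160,000 at 43% = $68,800.00
Next $109,500 at 35% = $38,325.00
Next $106,500 at 27% = $28,755.00
Next $142,000 at 17.5% = $24,850.00
Remaining $121,480 at 11% = $13,362.80
Fee: $68,800.00 + $38,325.00 + $28,755.00 + $24,850.00 + $13,362.80 = $174,092.80
$174,092.80 exceeds the $110,000 cap, so the fee is capped at $110,000.00.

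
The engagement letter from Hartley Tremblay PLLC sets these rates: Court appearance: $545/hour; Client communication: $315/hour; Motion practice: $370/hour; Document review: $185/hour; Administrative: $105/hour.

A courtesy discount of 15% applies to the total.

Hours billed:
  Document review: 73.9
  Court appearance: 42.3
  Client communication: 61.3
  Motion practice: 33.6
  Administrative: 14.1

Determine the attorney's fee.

Court appearance: 42.3 × $545 = $23,053.50
Client communication: 61.3 × $315 = $19,309.50
Motion practice: 33.6 × $370 = $12,432.00
Document review: 73.9 × $185 = $13,671.50
Administrative: 14.1 × $105 = $1,480.50
Subtotal: $69,947.00
Less 15% discount: −$10,492.05
Total: $69,947.00 − $10,492.05 = $59,454.95

$59,454.95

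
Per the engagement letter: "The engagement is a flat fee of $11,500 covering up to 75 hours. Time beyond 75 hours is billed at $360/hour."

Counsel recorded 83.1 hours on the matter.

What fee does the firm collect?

$14,416.00

Flat fee: $11,500.00
Excess hours: 83.1 − 75 = 8.1
Overrun: 8.1 × $360 = $2,916.00
Total: $11,500.00 + $2,916.00 = $14,416.00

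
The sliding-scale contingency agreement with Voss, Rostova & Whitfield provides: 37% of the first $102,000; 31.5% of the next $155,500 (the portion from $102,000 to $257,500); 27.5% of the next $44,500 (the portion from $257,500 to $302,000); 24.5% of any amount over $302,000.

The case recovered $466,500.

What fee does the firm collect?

First $102,000 at 37% = $37,740.00
Next $155,500 at 31.5% = $48,982.50
Next $44,500 at 27.5% = $12,237.50
Remaining $164,500 at 24.5% = $40,302.50
Fee: $37,740.00 + $48,982.50 + $12,237.50 + $40,302.50 = $139,262.50

$139,262.50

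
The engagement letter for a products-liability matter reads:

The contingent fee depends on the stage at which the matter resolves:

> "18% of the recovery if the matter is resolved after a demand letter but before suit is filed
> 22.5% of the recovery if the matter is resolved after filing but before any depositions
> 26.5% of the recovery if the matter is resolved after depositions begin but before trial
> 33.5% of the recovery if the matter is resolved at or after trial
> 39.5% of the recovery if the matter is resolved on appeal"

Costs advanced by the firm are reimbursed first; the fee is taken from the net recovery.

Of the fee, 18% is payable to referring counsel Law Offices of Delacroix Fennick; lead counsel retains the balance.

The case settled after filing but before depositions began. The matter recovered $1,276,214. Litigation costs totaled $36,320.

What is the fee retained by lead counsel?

Fee base (net of costs): $1,276,214 − $36,320 = $1,239,894
The matter settled after filing but before depositions began, so the 22.5% rate applies.
$1,239,894 × 22.5% = $278,976.15
Referral share: 18% of $278,976.15 = $50,215.71; lead counsel retains $278,976.15 − $50,215.71 = $228,760.44.

$228,760.44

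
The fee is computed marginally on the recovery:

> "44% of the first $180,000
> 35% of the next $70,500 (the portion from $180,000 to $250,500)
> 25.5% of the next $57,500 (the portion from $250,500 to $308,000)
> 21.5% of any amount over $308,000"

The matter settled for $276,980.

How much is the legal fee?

$110,627.40

First $180,000 at 44% = $79,200.00
Next $70,500 at 35% = $24,675.00
Remaining $26,480 at 25.5% = $6,752.40
Fee: $79,200.00 + $24,675.00 + $6,752.40 = $110,627.40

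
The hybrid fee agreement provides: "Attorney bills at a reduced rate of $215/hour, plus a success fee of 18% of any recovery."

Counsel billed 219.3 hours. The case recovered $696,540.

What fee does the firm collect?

Hourly: 219.3 × $215 = $47,149.50
Success fee: 18% of $696,540 = $125,377.20
Total: $47,149.50 + $125,377.20 = $172,526.70

$172,526.70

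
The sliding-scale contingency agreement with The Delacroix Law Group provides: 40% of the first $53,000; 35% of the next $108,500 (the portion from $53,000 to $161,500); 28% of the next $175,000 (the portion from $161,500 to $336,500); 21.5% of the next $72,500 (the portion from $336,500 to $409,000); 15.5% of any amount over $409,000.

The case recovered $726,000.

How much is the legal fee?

First $53,000 at 40% = $21,200.00
Next $108,500 at 35% = $37,975.00
Next $175,000 at 28% = $49,000.00
Next $72,500 at 21.5% = $15,587.50
Remaining $317,000 at 15.5% = $49,135.00
Fee: $21,200.00 + $37,975.00 + $49,000.00 + $15,587.50 + $49,135.00 = $172,897.50

$172,897.50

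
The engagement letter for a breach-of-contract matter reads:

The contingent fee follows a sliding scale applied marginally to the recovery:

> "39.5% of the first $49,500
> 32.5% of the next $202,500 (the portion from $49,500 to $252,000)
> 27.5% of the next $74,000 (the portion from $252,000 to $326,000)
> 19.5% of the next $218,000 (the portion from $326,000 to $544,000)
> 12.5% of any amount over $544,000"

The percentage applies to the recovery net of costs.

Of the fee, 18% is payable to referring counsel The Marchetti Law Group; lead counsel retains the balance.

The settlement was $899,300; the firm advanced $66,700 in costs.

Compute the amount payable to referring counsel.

$33,174.00

Fee base (net of costs): $899,300 − $66,700 = $832,600
First $49,500 at 39.5% = $19,552.50
Next $202,500 at 32.5% = $65,812.50
Next $74,000 at 27.5% = $20,350.00
Next $218,000 at 19.5% = $42,510.00
Remaining $288,600 at 12.5% = $36,075.00
Fee: $19,552.50 + $65,812.50 + $20,350.00 + $42,510.00 + $36,075.00 = $184,300.00
Referral share: 18% of $184,300.00 = $33,174.00; lead counsel retains $184,300.00 − $33,174.00 = $151,126.00.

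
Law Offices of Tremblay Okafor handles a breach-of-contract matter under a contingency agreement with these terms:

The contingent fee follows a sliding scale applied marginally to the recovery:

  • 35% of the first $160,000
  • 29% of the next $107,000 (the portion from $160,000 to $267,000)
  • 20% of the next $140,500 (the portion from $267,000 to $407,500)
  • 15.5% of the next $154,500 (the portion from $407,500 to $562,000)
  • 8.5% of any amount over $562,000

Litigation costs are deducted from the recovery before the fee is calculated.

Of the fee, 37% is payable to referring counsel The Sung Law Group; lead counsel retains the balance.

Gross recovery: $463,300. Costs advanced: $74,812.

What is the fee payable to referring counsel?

Fee base (net of costs): $463,300 − $74,812 = $388,488
First $160,000 at 35% = $56,000.00
Next $107,000 at 29% = $31,030.00
Remaining $121,488 at 20% = $24,297.60
Fee: $56,000.00 + $31,030.00 + $24,297.60 = $111,327.60
Referral share: 37% of $111,327.60 = $41,191.21; lead counsel retains $111,327.60 − $41,191.21 = $70,136.39.

$41,191.21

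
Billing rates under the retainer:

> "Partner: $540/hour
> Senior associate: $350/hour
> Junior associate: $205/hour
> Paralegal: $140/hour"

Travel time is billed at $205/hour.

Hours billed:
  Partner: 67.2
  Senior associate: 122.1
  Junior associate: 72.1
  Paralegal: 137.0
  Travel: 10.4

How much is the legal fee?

Partner: 67.2 × $540 = $36,288.00
Senior associate: 122.1 × $350 = $42,735.00
Junior associate: 72.1 × $205 = $14,780.50
Paralegal: 137.0 × $140 = $19,180.00
Subtotal: $36,288.00 + $42,735.00 + $14,780.50 + $19,180.00 = $112,983.50
Travel: 10.4 × $205 = $2,132.00
Total: $112,983.50 + $2,132.00 = $115,115.50

$115,115.50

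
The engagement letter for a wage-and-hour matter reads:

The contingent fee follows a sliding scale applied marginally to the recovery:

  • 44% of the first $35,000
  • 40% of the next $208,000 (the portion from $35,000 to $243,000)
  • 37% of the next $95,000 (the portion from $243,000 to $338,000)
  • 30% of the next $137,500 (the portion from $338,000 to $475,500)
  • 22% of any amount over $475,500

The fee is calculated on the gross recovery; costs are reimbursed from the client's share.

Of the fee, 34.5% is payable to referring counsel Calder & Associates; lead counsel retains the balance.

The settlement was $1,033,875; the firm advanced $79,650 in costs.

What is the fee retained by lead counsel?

Fee base is the gross recovery, $1,033,875; costs are reimbursed separately.
First $35,000 at 44% = $15,400.00
Next $208,000 at 40% = $83,200.00
Next $95,000 at 37% = $35,150.00
Next $137,500 at 30% = $41,250.00
Remaining $558,375 at 22% = $122,842.50
Fee: $15,400.00 + $83,200.00 + $35,150.00 + $41,250.00 + $122,842.50 = $297,842.50
Referral share: 34.5% of $297,842.50 = $102,755.66; lead counsel retains $297,842.50 − $102,755.66 = $195,086.84.

$195,086.84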